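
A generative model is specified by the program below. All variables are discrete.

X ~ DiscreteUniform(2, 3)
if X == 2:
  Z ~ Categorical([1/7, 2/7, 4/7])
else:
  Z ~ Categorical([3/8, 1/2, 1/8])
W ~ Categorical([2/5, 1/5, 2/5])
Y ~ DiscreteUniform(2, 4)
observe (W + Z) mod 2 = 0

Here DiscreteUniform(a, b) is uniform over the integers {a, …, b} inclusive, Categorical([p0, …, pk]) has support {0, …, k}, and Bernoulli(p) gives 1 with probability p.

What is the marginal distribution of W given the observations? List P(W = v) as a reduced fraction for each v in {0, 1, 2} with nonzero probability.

P(W=0) = 34/79, P(W=1) = 11/79, P(W=2) = 34/79

Enumerate traces; 30 have nonzero weight after conditioning:
  (X=2, Z=0, W=0, Y=2) weight 1/105
  (X=2, Z=0, W=0, Y=3) weight 1/105
  (X=2, Z=0, W=0, Y=4) weight 1/105
  (X=2, Z=0, W=2, Y=2) weight 1/105
  (X=2, Z=0, W=2, Y=3) weight 1/105
  (X=2, Z=0, W=2, Y=4) weight 1/105
  (X=2, Z=1, W=1, Y=2) weight 1/105
  (X=2, Z=1, W=1, Y=3) weight 1/105
  … 22 more
Group by W:
  weight(W=0) = 17/70
  weight(W=1) = 11/140
  weight(W=2) = 17/70
Total weight = 17/70 + 11/140 + 17/70 = 79/140
P(W=0 | obs) = 17/70 / 79/140 = 34/79
P(W=1 | obs) = 11/140 / 79/140 = 11/79
P(W=2 | obs) = 17/70 / 79/140 = 34/79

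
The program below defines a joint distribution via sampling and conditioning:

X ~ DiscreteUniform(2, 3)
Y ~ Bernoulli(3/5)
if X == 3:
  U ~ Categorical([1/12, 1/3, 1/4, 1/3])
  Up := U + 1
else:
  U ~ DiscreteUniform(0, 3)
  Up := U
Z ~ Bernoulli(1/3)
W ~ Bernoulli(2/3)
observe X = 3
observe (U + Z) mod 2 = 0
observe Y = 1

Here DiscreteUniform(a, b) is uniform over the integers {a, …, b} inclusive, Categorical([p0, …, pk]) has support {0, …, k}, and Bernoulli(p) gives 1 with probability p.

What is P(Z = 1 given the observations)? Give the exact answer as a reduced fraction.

Enumerate traces; 8 have nonzero weight after conditioning:
  (X=3, Y=1, U=0, Z=0, W=0) weight 1/180
  (X=3, Y=1, U=0, Z=0, W=1) weight 1/90
  (X=3, Y=1, U=1, Z=1, W=0) weight 1/90
  (X=3, Y=1, U=1, Z=1, W=1) weight 1/45
  (X=3, Y=1, U=2, Z=0, W=0) weight 1/60
  (X=3, Y=1, U=2, Z=0, W=1) weight 1/30
  (X=3, Y=1, U=3, Z=1, W=0) weight 1/90
  (X=3, Y=1, U=3, Z=1, W=1) weight 1/45
Group by Z:
  weight(Z=0) = 1/15
  weight(Z=1) = 1/15
Total weight = 1/15 + 1/15 = 2/15
P(Z=0 | obs) = 1/15 / 2/15 = 1/2
P(Z=1 | obs) = 1/15 / 2/15 = 1/2

P(Z = 1 | obs) = 1/2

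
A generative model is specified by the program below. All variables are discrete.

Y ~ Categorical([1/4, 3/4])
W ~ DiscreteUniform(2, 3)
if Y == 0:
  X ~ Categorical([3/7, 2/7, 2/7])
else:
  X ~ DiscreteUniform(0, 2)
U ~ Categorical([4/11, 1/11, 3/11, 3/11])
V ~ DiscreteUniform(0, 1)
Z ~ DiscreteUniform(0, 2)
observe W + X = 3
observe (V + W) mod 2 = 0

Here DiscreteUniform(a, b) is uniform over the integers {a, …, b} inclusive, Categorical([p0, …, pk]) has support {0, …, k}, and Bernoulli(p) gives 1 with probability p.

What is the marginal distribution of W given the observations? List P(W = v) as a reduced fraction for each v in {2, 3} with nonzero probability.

Enumerate traces; 48 have nonzero weight after conditioning:
  (Y=0, W=2, X=1, U=0, V=0, Z=0) weight 1/462
  (Y=0, W=2, X=1, U=0, V=0, Z=1) weight 1/462
  (Y=0, W=2, X=1, U=0, V=0, Z=2) weight 1/462
  (Y=0, W=2, X=1, U=1, V=0, Z=0) weight 1/1848
  (Y=0, W=2, X=1, U=1, V=0, Z=1) weight 1/1848
  (Y=0, W=2, X=1, U=1, V=0, Z=2) weight 1/1848
  (Y=0, W=2, X=1, U=2, V=0, Z=0) weight 1/616
  (Y=0, W=2, X=1, U=2, V=0, Z=1) weight 1/616
  (Y=0, W=3, X=0, U=0, V=1, Z=0) weight 1/308
  … 39 more
Group by W:
  weight(W=2) = 9/112
  weight(W=3) = 5/56
Total weight = 9/112 + 5/56 = 19/112
P(W=2 | obs) = 9/112 / 19/112 = 9/19
P(W=3 | obs) = 5/56 / 19/112 = 10/19

P(W=2) = 9/19, P(W=3) = 10/19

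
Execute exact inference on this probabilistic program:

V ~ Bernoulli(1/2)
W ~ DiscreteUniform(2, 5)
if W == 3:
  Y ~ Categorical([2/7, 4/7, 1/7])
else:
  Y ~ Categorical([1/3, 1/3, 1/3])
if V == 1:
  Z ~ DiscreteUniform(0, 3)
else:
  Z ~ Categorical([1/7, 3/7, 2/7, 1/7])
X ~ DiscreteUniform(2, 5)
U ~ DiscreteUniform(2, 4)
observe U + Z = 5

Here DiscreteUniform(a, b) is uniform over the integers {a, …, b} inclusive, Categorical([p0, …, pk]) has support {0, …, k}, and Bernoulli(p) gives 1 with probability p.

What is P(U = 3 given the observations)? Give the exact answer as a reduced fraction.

P(U = 3 | obs) = 1/3

Enumerate traces; 288 have nonzero weight after conditioning:
  (V=0, W=2, Y=0, Z=1, X=2, U=4) weight 1/672
  (V=0, W=2, Y=0, Z=1, X=3, U=4) weight 1/672
  (V=0, W=2, Y=0, Z=1, X=4, U=4) weight 1/672
  (V=0, W=2, Y=0, Z=1, X=5, U=4) weight 1/672
  (V=0, W=2, Y=0, Z=2, X=2, U=3) weight 1/1008
  (V=0, W=2, Y=0, Z=2, X=3, U=3) weight 1/1008
  (V=0, W=2, Y=0, Z=2, X=4, U=3) weight 1/1008
  (V=0, W=2, Y=0, Z=2, X=5, U=3) weight 1/1008
  (V=0, W=2, Y=0, Z=3, X=2, U=2) weight 1/2016
  … 279 more
Group by U:
  weight(U=2) = 11/168
  weight(U=3) = 5/56
  weight(U=4) = 19/168
Total weight = 11/168 + 5/56 + 19/168 = 15/56
P(U=2 | obs) = 11/168 / 15/56 = 11/45
P(U=3 | obs) = 5/56 / 15/56 = 1/3
P(U=4 | obs) = 19/168 / 15/56 = 19/45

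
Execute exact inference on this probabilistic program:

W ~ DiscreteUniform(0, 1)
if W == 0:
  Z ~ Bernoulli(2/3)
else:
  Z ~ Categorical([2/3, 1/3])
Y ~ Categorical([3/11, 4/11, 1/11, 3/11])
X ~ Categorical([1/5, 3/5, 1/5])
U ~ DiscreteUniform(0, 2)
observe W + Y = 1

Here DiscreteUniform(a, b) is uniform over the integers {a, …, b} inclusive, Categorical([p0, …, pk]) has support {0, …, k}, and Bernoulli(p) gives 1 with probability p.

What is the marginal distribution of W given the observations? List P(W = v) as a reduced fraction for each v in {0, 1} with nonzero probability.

P(W=0) = 4/7, P(W=1) = 3/7

Enumerate traces; 36 have nonzero weight after conditioning:
  (W=0, Z=0, Y=1, X=0, U=0) weight 2/495
  (W=0, Z=0, Y=1, X=0, U=1) weight 2/495
  (W=0, Z=0, Y=1, X=0, U=2) weight 2/495
  (W=0, Z=0, Y=1, X=1, U=0) weight 2/165
  (W=0, Z=0, Y=1, X=1, U=1) weight 2/165
  (W=0, Z=0, Y=1, X=1, U=2) weight 2/165
  (W=0, Z=0, Y=1, X=2, U=0) weight 2/495
  (W=0, Z=0, Y=1, X=2, U=1) weight 2/495
  (W=1, Z=0, Y=0, X=0, U=0) weight 1/165
  … 27 more
Group by W:
  weight(W=0) = 2/11
  weight(W=1) = 3/22
Total weight = 2/11 + 3/22 = 7/22
P(W=0 | obs) = 2/11 / 7/22 = 4/7
P(W=1 | obs) = 3/22 / 7/22 = 3/7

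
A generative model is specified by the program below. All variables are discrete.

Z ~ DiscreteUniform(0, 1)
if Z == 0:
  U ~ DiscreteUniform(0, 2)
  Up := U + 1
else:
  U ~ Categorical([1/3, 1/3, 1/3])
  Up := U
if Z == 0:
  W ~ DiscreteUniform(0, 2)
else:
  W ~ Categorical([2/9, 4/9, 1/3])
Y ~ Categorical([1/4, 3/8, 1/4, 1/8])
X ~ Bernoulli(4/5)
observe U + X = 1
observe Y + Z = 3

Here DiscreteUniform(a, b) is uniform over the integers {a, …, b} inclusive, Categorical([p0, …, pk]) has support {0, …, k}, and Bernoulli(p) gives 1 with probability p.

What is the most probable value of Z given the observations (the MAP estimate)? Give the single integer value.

argmax_v P(Z = v | obs) = 1

Enumerate traces; 12 have nonzero weight after conditioning:
  (Z=0, U=0, W=0, Y=3, X=1) weight 1/180
  (Z=0, U=0, W=1, Y=3, X=1) weight 1/180
  (Z=0, U=0, W=2, Y=3, X=1) weight 1/180
  (Z=0, U=1, W=0, Y=3, X=0) weight 1/720
  (Z=0, U=1, W=1, Y=3, X=0) weight 1/720
  (Z=0, U=1, W=2, Y=3, X=0) weight 1/720
  (Z=1, U=0, W=0, Y=2, X=1) weight 1/135
  (Z=1, U=0, W=1, Y=2, X=1) weight 2/135
  … 4 more
Group by Z:
  weight(Z=0) = 1/48
  weight(Z=1) = 1/24
Total weight = 1/48 + 1/24 = 1/16
P(Z=0 | obs) = 1/48 / 1/16 = 1/3
P(Z=1 | obs) = 1/24 / 1/16 = 2/3
argmax = 1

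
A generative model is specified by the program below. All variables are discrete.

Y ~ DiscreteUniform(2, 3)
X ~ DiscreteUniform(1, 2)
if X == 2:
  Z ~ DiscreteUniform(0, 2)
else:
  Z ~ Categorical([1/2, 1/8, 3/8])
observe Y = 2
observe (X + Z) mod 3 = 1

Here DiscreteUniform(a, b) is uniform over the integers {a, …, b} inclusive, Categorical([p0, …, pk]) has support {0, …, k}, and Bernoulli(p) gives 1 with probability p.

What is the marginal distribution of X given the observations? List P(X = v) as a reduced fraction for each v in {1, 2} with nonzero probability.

P(X=1) = 3/5, P(X=2) = 2/5

Enumerate traces; 2 have nonzero weight after conditioning:
  (Y=2, X=1, Z=0) weight 1/8
  (Y=2, X=2, Z=2) weight 1/12
Group by X:
  weight(X=1) = 1/8
  weight(X=2) = 1/12
Total weight = 1/8 + 1/12 = 5/24
P(X=1 | obs) = 1/8 / 5/24 = 3/5
P(X=2 | obs) = 1/12 / 5/24 = 2/5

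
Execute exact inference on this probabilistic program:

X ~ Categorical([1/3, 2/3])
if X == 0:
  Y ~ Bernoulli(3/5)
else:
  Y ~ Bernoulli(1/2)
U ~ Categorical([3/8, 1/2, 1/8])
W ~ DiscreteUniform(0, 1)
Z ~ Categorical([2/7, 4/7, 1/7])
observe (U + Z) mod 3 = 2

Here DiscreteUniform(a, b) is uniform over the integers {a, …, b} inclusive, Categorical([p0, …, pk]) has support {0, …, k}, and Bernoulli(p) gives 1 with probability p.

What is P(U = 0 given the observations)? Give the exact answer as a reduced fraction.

Enumerate traces; 24 have nonzero weight after conditioning:
  (X=0, Y=0, U=0, W=0, Z=2) weight 1/280
  (X=0, Y=0, U=0, W=1, Z=2) weight 1/280
  (X=0, Y=0, U=1, W=0, Z=1) weight 2/105
  (X=0, Y=0, U=1, W=1, Z=1) weight 2/105
  (X=0, Y=0, U=2, W=0, Z=0) weight 1/420
  (X=0, Y=0, U=2, W=1, Z=0) weight 1/420
  (X=0, Y=1, U=0, W=0, Z=2) weight 3/560
  (X=0, Y=1, U=0, W=1, Z=2) weight 3/560
  … 16 more
Group by U:
  weight(U=0) = 3/56
  weight(U=1) = 2/7
  weight(U=2) = 1/28
Total weight = 3/56 + 2/7 + 1/28 = 3/8
P(U=0 | obs) = 3/56 / 3/8 = 1/7
P(U=1 | obs) = 2/7 / 3/8 = 16/21
P(U=2 | obs) = 1/28 / 3/8 = 2/21

P(U = 0 | obs) = 1/7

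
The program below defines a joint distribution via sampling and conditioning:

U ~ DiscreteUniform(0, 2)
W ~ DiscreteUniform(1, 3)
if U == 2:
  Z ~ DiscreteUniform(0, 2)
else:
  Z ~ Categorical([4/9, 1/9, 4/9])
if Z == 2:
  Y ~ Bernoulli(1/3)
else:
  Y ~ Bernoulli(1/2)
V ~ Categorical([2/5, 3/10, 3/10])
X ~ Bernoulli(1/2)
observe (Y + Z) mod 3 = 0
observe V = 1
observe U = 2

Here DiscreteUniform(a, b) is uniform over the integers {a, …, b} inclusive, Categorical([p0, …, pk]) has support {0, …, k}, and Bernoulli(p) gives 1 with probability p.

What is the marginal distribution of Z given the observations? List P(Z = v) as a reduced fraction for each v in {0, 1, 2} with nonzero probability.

Enumerate traces; 12 have nonzero weight after conditioning:
  (U=2, W=1, Z=0, Y=0, V=1, X=0) weight 1/360
  (U=2, W=1, Z=0, Y=0, V=1, X=1) weight 1/360
  (U=2, W=1, Z=2, Y=1, V=1, X=0) weight 1/540
  (U=2, W=1, Z=2, Y=1, V=1, X=1) weight 1/540
  (U=2, W=2, Z=0, Y=0, V=1, X=0) weight 1/360
  (U=2, W=2, Z=0, Y=0, V=1, X=1) weight 1/360
  (U=2, W=2, Z=2, Y=1, V=1, X=0) weight 1/540
  (U=2, W=2, Z=2, Y=1, V=1, X=1) weight 1/540
  … 4 more
Group by Z:
  weight(Z=0) = 1/60
  weight(Z=2) = 1/90
Total weight = 1/60 + 1/90 = 1/36
P(Z=0 | obs) = 1/60 / 1/36 = 3/5
P(Z=2 | obs) = 1/90 / 1/36 = 2/5

P(Z=0) = 3/5, P(Z=2) = 2/5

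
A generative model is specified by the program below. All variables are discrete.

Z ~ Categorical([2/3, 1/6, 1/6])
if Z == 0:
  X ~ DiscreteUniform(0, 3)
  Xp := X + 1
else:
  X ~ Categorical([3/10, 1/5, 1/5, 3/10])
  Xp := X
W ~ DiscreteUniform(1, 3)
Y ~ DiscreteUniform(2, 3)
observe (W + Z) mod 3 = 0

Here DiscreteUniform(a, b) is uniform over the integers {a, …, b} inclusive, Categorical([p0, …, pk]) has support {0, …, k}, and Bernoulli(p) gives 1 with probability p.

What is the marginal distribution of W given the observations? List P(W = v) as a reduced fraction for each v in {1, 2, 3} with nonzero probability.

Enumerate traces; 24 have nonzero weight after conditioning:
  (Z=0, X=0, W=3, Y=2) weight 1/36
  (Z=0, X=0, W=3, Y=3) weight 1/36
  (Z=0, X=1, W=3, Y=2) weight 1/36
  (Z=0, X=1, W=3, Y=3) weight 1/36
  (Z=0, X=2, W=3, Y=2) weight 1/36
  (Z=0, X=2, W=3, Y=3) weight 1/36
  (Z=0, X=3, W=3, Y=2) weight 1/36
  (Z=0, X=3, W=3, Y=3) weight 1/36
  (Z=1, X=0, W=2, Y=2) weight 1/120
  (Z=2, X=0, W=1, Y=2) weight 1/120
  … 14 more
Group by W:
  weight(W=1) = 1/18
  weight(W=2) = 1/18
  weight(W=3) = 2/9
Total weight = 1/18 + 1/18 + 2/9 = 1/3
P(W=1 | obs) = 1/18 / 1/3 = 1/6
P(W=2 | obs) = 1/18 / 1/3 = 1/6
P(W=3 | obs) = 2/9 / 1/3 = 2/3

P(W=1) = 1/6, P(W=2) = 1/6, P(W=3) = 2/3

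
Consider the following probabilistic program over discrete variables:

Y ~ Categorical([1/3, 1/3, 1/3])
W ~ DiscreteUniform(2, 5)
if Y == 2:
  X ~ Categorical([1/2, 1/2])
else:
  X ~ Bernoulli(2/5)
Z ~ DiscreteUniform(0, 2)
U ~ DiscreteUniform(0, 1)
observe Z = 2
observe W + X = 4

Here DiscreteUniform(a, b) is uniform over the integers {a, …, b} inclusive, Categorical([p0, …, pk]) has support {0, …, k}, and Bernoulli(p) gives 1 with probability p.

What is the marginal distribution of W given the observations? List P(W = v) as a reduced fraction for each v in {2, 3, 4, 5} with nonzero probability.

Enumerate traces; 12 have nonzero weight after conditioning:
  (Y=0, W=3, X=1, Z=2, U=0) weight 1/180
  (Y=0, W=3, X=1, Z=2, U=1) weight 1/180
  (Y=0, W=4, X=0, Z=2, U=0) weight 1/120
  (Y=0, W=4, X=0, Z=2, U=1) weight 1/120
  (Y=1, W=3, X=1, Z=2, U=0) weight 1/180
  (Y=1, W=3, X=1, Z=2, U=1) weight 1/180
  (Y=1, W=4, X=0, Z=2, U=0) weight 1/120
  (Y=1, W=4, X=0, Z=2, U=1) weight 1/120
  … 4 more
Group by W:
  weight(W=3) = 13/360
  weight(W=4) = 17/360
Total weight = 13/360 + 17/360 = 1/12
P(W=3 | obs) = 13/360 / 1/12 = 13/30
P(W=4 | obs) = 17/360 / 1/12 = 17/30

P(W=3) = 13/30, P(W=4) = 17/30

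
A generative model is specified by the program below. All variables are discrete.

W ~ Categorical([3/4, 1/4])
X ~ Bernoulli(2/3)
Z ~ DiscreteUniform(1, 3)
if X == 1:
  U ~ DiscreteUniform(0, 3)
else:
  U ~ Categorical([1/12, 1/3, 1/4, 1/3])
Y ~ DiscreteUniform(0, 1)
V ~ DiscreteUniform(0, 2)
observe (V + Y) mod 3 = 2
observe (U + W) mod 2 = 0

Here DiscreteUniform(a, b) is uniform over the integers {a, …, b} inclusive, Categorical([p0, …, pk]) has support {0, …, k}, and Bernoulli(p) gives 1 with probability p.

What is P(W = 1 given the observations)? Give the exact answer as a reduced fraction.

P(W = 1 | obs) = 5/17

Enumerate traces; 48 have nonzero weight after conditioning:
  (W=0, X=0, Z=1, U=0, Y=0, V=2) weight 1/864
  (W=0, X=0, Z=1, U=0, Y=1, V=1) weight 1/864
  (W=0, X=0, Z=1, U=2, Y=0, V=2) weight 1/288
  (W=0, X=0, Z=1, U=2, Y=1, V=1) weight 1/288
  (W=0, X=0, Z=2, U=0, Y=0, V=2) weight 1/864
  (W=0, X=0, Z=2, U=0, Y=1, V=1) weight 1/864
  (W=0, X=0, Z=2, U=2, Y=0, V=2) weight 1/288
  (W=0, X=0, Z=2, U=2, Y=1, V=1) weight 1/288
  (W=1, X=0, Z=1, U=1, Y=0, V=2) weight 1/648
  … 39 more
Group by W:
  weight(W=0) = 1/9
  weight(W=1) = 5/108
Total weight = 1/9 + 5/108 = 17/108
P(W=0 | obs) = 1/9 / 17/108 = 12/17
P(W=1 | obs) = 5/108 / 17/108 = 5/17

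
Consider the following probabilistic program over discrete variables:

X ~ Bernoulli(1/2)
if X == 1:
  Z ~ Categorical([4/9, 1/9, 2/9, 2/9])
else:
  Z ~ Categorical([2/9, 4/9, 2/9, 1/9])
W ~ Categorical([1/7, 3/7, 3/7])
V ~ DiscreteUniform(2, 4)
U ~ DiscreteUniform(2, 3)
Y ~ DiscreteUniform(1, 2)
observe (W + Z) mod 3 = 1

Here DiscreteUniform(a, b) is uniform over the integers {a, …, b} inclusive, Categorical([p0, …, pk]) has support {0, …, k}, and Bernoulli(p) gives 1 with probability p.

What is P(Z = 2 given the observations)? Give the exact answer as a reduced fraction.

Enumerate traces; 96 have nonzero weight after conditioning:
  (X=0, Z=0, W=1, V=2, U=2, Y=1) weight 1/252
  (X=0, Z=0, W=1, V=2, U=2, Y=2) weight 1/252
  (X=0, Z=0, W=1, V=2, U=3, Y=1) weight 1/252
  (X=0, Z=0, W=1, V=2, U=3, Y=2) weight 1/252
  (X=0, Z=0, W=1, V=3, U=2, Y=1) weight 1/252
  (X=0, Z=0, W=1, V=3, U=2, Y=2) weight 1/252
  (X=0, Z=0, W=1, V=3, U=3, Y=1) weight 1/252
  (X=0, Z=0, W=1, V=3, U=3, Y=2) weight 1/252
  (X=0, Z=1, W=0, V=2, U=2, Y=1) weight 1/378
  (X=0, Z=2, W=2, V=2, U=2, Y=1) weight 1/252
  … 86 more
Group by Z:
  weight(Z=0) = 1/7
  weight(Z=1) = 5/126
  weight(Z=2) = 2/21
  weight(Z=3) = 1/14
Total weight = 1/7 + 5/126 + 2/21 + 1/14 = 22/63
P(Z=0 | obs) = 1/7 / 22/63 = 9/22
P(Z=1 | obs) = 5/126 / 22/63 = 5/44
P(Z=2 | obs) = 2/21 / 22/63 = 3/11
P(Z=3 | obs) = 1/14 / 22/63 = 9/44

P(Z = 2 | obs) = 3/11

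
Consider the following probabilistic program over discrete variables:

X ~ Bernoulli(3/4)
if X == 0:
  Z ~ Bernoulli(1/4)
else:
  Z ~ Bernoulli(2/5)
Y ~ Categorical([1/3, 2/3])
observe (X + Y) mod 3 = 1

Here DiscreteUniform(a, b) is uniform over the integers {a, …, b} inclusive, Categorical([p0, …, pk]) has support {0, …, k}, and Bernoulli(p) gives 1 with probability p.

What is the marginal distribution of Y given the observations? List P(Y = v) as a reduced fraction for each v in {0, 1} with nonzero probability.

P(Y=0) = 3/5, P(Y=1) = 2/5

Enumerate traces; 4 have nonzero weight after conditioning:
  (X=0, Z=0, Y=1) weight 1/8
  (X=0, Z=1, Y=1) weight 1/24
  (X=1, Z=0, Y=0) weight 3/20
  (X=1, Z=1, Y=0) weight 1/10
Group by Y:
  weight(Y=0) = 1/4
  weight(Y=1) = 1/6
Total weight = 1/4 + 1/6 = 5/12
P(Y=0 | obs) = 1/4 / 5/12 = 3/5
P(Y=1 | obs) = 1/6 / 5/12 = 2/5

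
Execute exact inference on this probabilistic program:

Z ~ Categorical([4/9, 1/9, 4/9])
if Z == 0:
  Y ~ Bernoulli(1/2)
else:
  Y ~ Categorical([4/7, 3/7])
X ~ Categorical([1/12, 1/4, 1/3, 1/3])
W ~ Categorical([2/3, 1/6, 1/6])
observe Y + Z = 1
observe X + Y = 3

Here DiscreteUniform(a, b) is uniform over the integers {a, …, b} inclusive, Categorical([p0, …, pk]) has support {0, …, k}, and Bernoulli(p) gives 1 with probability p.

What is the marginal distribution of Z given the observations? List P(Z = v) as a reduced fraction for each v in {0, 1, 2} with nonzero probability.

Enumerate traces; 6 have nonzero weight after conditioning:
  (Z=0, Y=1, X=2, W=0) weight 4/81
  (Z=0, Y=1, X=2, W=1) weight 1/81
  (Z=0, Y=1, X=2, W=2) weight 1/81
  (Z=1, Y=0, X=3, W=0) weight 8/567
  (Z=1, Y=0, X=3, W=1) weight 2/567
  (Z=1, Y=0, X=3, W=2) weight 2/567
Group by Z:
  weight(Z=0) = 2/27
  weight(Z=1) = 4/189
Total weight = 2/27 + 4/189 = 2/21
P(Z=0 | obs) = 2/27 / 2/21 = 7/9
P(Z=1 | obs) = 4/189 / 2/21 = 2/9

P(Z=0) = 7/9, P(Z=1) = 2/9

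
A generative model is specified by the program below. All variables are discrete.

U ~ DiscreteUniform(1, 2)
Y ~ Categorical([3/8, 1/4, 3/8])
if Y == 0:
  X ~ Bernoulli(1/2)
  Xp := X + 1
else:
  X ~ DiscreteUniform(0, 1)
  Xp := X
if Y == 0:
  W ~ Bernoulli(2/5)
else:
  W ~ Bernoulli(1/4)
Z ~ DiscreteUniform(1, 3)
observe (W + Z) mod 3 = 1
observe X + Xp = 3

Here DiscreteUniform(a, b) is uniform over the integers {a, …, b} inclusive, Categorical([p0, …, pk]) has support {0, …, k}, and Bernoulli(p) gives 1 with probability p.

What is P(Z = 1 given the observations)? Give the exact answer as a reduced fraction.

Enumerate traces; 4 have nonzero weight after conditioning:
  (U=1, Y=0, X=1, W=0, Z=1) weight 3/160
  (U=1, Y=0, X=1, W=1, Z=3) weight 1/80
  (U=2, Y=0, X=1, W=0, Z=1) weight 3/160
  (U=2, Y=0, X=1, W=1, Z=3) weight 1/80
Group by Z:
  weight(Z=1) = 3/80
  weight(Z=3) = 1/40
Total weight = 3/80 + 1/40 = 1/16
P(Z=1 | obs) = 3/80 / 1/16 = 3/5
P(Z=3 | obs) = 1/40 / 1/16 = 2/5

P(Z = 1 | obs) = 3/5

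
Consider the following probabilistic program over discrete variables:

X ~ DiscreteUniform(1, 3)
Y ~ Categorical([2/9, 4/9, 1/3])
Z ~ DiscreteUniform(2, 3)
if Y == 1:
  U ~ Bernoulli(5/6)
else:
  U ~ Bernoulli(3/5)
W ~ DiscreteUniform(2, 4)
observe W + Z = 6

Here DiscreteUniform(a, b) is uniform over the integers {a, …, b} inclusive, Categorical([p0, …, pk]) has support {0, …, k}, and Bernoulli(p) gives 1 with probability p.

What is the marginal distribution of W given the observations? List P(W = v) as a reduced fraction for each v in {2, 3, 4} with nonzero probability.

P(W=3) = 1/2, P(W=4) = 1/2

Enumerate traces; 36 have nonzero weight after conditioning:
  (X=1, Y=0, Z=2, U=0, W=4) weight 2/405
  (X=1, Y=0, Z=2, U=1, W=4) weight 1/135
  (X=1, Y=0, Z=3, U=0, W=3) weight 2/405
  (X=1, Y=0, Z=3, U=1, W=3) weight 1/135
  (X=1, Y=1, Z=2, U=0, W=4) weight 1/243
  (X=1, Y=1, Z=2, U=1, W=4) weight 5/243
  (X=1, Y=1, Z=3, U=0, W=3) weight 1/243
  (X=1, Y=1, Z=3, U=1, W=3) weight 5/243
  … 28 more
Group by W:
  weight(W=3) = 1/6
  weight(W=4) = 1/6
Total weight = 1/6 + 1/6 = 1/3
P(W=3 | obs) = 1/6 / 1/3 = 1/2
P(W=4 | obs) = 1/6 / 1/3 = 1/2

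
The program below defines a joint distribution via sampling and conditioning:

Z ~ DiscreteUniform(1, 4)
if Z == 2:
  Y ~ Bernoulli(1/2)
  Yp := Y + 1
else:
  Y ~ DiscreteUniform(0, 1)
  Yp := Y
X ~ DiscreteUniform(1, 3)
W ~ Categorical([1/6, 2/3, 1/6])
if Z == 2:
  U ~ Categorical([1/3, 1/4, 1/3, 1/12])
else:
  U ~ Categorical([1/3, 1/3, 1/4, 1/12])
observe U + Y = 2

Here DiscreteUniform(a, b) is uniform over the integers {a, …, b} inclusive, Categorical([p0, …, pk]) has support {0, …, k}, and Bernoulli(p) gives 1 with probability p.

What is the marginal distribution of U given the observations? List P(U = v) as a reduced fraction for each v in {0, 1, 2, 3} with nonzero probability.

Enumerate traces; 72 have nonzero weight after conditioning:
  (Z=1, Y=0, X=1, W=0, U=2) weight 1/576
  (Z=1, Y=0, X=1, W=1, U=2) weight 1/144
  (Z=1, Y=0, X=1, W=2, U=2) weight 1/576
  (Z=1, Y=0, X=2, W=0, U=2) weight 1/576
  (Z=1, Y=0, X=2, W=1, U=2) weight 1/144
  (Z=1, Y=0, X=2, W=2, U=2) weight 1/576
  (Z=1, Y=0, X=3, W=0, U=2) weight 1/576
  (Z=1, Y=0, X=3, W=1, U=2) weight 1/144
  (Z=1, Y=1, X=1, W=0, U=1) weight 1/432
  … 63 more
Group by U:
  weight(U=1) = 5/32
  weight(U=2) = 13/96
Total weight = 5/32 + 13/96 = 7/24
P(U=1 | obs) = 5/32 / 7/24 = 15/28
P(U=2 | obs) = 13/96 / 7/24 = 13/28

P(U=1) = 15/28, P(U=2) = 13/28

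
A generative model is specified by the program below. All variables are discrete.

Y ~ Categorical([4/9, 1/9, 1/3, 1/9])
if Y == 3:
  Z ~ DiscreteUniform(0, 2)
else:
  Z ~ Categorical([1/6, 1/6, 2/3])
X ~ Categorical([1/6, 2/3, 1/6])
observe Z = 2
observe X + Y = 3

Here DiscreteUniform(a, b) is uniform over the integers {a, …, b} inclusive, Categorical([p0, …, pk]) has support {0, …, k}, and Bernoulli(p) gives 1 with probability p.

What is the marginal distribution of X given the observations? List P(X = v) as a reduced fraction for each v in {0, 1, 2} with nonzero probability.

P(X=0) = 1/27, P(X=1) = 8/9, P(X=2) = 2/27

Enumerate traces; 3 have nonzero weight after conditioning:
  (Y=1, Z=2, X=2) weight 1/81
  (Y=2, Z=2, X=1) weight 4/27
  (Y=3, Z=2, X=0) weight 1/162
Group by X:
  weight(X=0) = 1/162
  weight(X=1) = 4/27
  weight(X=2) = 1/81
Total weight = 1/162 + 4/27 + 1/81 = 1/6
P(X=0 | obs) = 1/162 / 1/6 = 1/27
P(X=1 | obs) = 4/27 / 1/6 = 8/9
P(X=2 | obs) = 1/81 / 1/6 = 2/27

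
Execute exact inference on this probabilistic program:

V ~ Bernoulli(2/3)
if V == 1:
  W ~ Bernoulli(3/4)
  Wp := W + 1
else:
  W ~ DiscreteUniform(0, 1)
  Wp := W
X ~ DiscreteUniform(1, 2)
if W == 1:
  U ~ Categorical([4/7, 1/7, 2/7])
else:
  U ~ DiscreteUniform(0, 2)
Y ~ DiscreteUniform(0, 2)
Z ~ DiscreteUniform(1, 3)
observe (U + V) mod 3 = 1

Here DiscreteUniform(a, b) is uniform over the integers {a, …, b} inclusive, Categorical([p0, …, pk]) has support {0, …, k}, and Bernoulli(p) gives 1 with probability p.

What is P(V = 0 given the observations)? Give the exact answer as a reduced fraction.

Enumerate traces; 72 have nonzero weight after conditioning:
  (V=0, W=0, X=1, U=1, Y=0, Z=1) weight 1/324
  (V=0, W=0, X=1, U=1, Y=0, Z=2) weight 1/324
  (V=0, W=0, X=1, U=1, Y=0, Z=3) weight 1/324
  (V=0, W=0, X=1, U=1, Y=1, Z=1) weight 1/324
  (V=0, W=0, X=1, U=1, Y=1, Z=2) weight 1/324
  (V=0, W=0, X=1, U=1, Y=1, Z=3) weight 1/324
  (V=0, W=0, X=1, U=1, Y=2, Z=1) weight 1/324
  (V=0, W=0, X=1, U=1, Y=2, Z=2) weight 1/324
  (V=1, W=0, X=1, U=0, Y=0, Z=1) weight 1/324
  … 63 more
Group by V:
  weight(V=0) = 5/63
  weight(V=1) = 43/126
Total weight = 5/63 + 43/126 = 53/126
P(V=0 | obs) = 5/63 / 53/126 = 10/53
P(V=1 | obs) = 43/126 / 53/126 = 43/53

P(V = 0 | obs) = 10/53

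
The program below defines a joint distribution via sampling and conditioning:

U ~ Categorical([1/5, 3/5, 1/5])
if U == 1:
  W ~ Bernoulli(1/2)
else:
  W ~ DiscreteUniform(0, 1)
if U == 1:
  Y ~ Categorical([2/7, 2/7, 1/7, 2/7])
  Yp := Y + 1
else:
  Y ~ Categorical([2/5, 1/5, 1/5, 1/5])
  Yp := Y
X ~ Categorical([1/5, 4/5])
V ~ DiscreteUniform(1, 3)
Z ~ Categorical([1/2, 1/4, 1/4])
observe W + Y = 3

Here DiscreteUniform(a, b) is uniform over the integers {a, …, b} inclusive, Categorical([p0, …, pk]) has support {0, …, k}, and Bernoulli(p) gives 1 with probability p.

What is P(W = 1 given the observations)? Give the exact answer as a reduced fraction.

P(W = 1 | obs) = 29/73

Enumerate traces; 108 have nonzero weight after conditioning:
  (U=0, W=0, Y=3, X=0, V=1, Z=0) weight 1/1500
  (U=0, W=0, Y=3, X=0, V=1, Z=1) weight 1/3000
  (U=0, W=0, Y=3, X=0, V=1, Z=2) weight 1/3000
  (U=0, W=0, Y=3, X=0, V=2, Z=0) weight 1/1500
  (U=0, W=0, Y=3, X=0, V=2, Z=1) weight 1/3000
  (U=0, W=0, Y=3, X=0, V=2, Z=2) weight 1/3000
  (U=0, W=0, Y=3, X=0, V=3, Z=0) weight 1/1500
  (U=0, W=0, Y=3, X=0, V=3, Z=1) weight 1/3000
  (U=0, W=1, Y=2, X=0, V=1, Z=0) weight 1/1500
  … 99 more
Group by W:
  weight(W=0) = 22/175
  weight(W=1) = 29/350
Total weight = 22/175 + 29/350 = 73/350
P(W=0 | obs) = 22/175 / 73/350 = 44/73
P(W=1 | obs) = 29/350 / 73/350 = 29/73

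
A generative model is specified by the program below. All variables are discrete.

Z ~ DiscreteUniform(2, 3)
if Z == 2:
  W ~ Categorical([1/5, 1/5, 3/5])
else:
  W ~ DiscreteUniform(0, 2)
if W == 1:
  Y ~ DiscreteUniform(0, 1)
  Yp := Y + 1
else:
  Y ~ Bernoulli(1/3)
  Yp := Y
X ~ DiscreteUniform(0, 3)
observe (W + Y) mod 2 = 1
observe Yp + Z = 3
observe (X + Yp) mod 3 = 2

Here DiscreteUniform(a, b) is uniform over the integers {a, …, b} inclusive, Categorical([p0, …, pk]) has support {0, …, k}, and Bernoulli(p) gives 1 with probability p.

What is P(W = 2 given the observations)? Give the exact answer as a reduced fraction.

P(W = 2 | obs) = 6/11

Enumerate traces; 3 have nonzero weight after conditioning:
  (Z=2, W=0, Y=1, X=1) weight 1/120
  (Z=2, W=1, Y=0, X=1) weight 1/80
  (Z=2, W=2, Y=1, X=1) weight 1/40
Group by W:
  weight(W=0) = 1/120
  weight(W=1) = 1/80
  weight(W=2) = 1/40
Total weight = 1/120 + 1/80 + 1/40 = 11/240
P(W=0 | obs) = 1/120 / 11/240 = 2/11
P(W=1 | obs) = 1/80 / 11/240 = 3/11
P(W=2 | obs) = 1/40 / 11/240 = 6/11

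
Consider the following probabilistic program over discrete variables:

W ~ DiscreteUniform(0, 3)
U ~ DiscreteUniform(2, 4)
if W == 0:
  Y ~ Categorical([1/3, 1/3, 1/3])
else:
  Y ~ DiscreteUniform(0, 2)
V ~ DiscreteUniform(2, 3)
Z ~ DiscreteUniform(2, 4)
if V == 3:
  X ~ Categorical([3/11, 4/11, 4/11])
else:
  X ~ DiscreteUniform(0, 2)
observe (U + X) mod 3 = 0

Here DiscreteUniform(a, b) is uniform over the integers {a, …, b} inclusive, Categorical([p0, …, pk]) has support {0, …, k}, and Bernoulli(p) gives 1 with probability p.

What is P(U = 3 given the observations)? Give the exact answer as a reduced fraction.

Enumerate traces; 216 have nonzero weight after conditioning:
  (W=0, U=2, Y=0, V=2, Z=2, X=1) weight 1/648
  (W=0, U=2, Y=0, V=2, Z=3, X=1) weight 1/648
  (W=0, U=2, Y=0, V=2, Z=4, X=1) weight 1/648
  (W=0, U=2, Y=0, V=3, Z=2, X=1) weight 1/594
  (W=0, U=2, Y=0, V=3, Z=3, X=1) weight 1/594
  (W=0, U=2, Y=0, V=3, Z=4, X=1) weight 1/594
  (W=0, U=2, Y=1, V=2, Z=2, X=1) weight 1/648
  (W=0, U=2, Y=1, V=2, Z=3, X=1) weight 1/648
  (W=0, U=3, Y=0, V=2, Z=2, X=0) weight 1/648
  (W=0, U=4, Y=0, V=2, Z=2, X=2) weight 1/648
  … 206 more
Group by U:
  weight(U=2) = 23/198
  weight(U=3) = 10/99
  weight(U=4) = 23/198
Total weight = 23/198 + 10/99 + 23/198 = 1/3
P(U=2 | obs) = 23/198 / 1/3 = 23/66
P(U=3 | obs) = 10/99 / 1/3 = 10/33
P(U=4 | obs) = 23/198 / 1/3 = 23/66

P(U = 3 | obs) = 10/33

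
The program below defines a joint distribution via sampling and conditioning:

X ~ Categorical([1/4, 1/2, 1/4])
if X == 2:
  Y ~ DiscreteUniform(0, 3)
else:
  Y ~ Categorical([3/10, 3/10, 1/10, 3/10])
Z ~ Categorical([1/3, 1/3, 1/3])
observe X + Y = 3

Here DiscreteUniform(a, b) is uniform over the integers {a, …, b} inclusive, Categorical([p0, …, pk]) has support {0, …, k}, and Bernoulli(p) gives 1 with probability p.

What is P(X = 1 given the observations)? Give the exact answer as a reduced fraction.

P(X = 1 | obs) = 4/15

Enumerate traces; 9 have nonzero weight after conditioning:
  (X=0, Y=3, Z=0) weight 1/40
  (X=0, Y=3, Z=1) weight 1/40
  (X=0, Y=3, Z=2) weight 1/40
  (X=1, Y=2, Z=0) weight 1/60
  (X=1, Y=2, Z=1) weight 1/60
  (X=1, Y=2, Z=2) weight 1/60
  (X=2, Y=1, Z=0) weight 1/48
  (X=2, Y=1, Z=1) weight 1/48
  … 1 more
Group by X:
  weight(X=0) = 3/40
  weight(X=1) = 1/20
  weight(X=2) = 1/16
Total weight = 3/40 + 1/20 + 1/16 = 3/16
P(X=0 | obs) = 3/40 / 3/16 = 2/5
P(X=1 | obs) = 1/20 / 3/16 = 4/15
P(X=2 | obs) = 1/16 / 3/16 = 1/3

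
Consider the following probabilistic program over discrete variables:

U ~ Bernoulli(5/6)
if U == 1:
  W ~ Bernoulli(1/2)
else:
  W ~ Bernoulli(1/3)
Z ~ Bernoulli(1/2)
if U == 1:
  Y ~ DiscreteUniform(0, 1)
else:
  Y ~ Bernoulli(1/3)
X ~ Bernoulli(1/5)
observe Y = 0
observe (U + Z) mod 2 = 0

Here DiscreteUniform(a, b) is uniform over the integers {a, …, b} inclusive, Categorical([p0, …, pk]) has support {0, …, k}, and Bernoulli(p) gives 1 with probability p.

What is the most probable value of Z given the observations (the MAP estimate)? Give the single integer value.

argmax_v P(Z = v | obs) = 1

Enumerate traces; 8 have nonzero weight after conditioning:
  (U=0, W=0, Z=0, Y=0, X=0) weight 4/135
  (U=0, W=0, Z=0, Y=0, X=1) weight 1/135
  (U=0, W=1, Z=0, Y=0, X=0) weight 2/135
  (U=0, W=1, Z=0, Y=0, X=1) weight 1/270
  (U=1, W=0, Z=1, Y=0, X=0) weight 1/12
  (U=1, W=0, Z=1, Y=0, X=1) weight 1/48
  (U=1, W=1, Z=1, Y=0, X=0) weight 1/12
  (U=1, W=1, Z=1, Y=0, X=1) weight 1/48
Group by Z:
  weight(Z=0) = 1/18
  weight(Z=1) = 5/24
Total weight = 1/18 + 5/24 = 19/72
P(Z=0 | obs) = 1/18 / 19/72 = 4/19
P(Z=1 | obs) = 5/24 / 19/72 = 15/19
argmax = 1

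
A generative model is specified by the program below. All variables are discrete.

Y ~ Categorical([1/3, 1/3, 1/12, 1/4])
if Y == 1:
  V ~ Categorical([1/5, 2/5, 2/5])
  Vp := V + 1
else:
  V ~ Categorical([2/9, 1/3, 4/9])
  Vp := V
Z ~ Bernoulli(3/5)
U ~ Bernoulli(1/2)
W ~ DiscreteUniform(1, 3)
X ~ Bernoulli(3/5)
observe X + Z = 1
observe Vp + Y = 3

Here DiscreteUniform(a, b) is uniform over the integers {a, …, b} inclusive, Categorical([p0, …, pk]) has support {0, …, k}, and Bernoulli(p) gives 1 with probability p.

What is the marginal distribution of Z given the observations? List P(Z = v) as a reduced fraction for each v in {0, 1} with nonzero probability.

P(Z=0) = 1/2, P(Z=1) = 1/2

Enumerate traces; 36 have nonzero weight after conditioning:
  (Y=1, V=1, Z=0, U=0, W=1, X=1) weight 2/375
  (Y=1, V=1, Z=0, U=0, W=2, X=1) weight 2/375
  (Y=1, V=1, Z=0, U=0, W=3, X=1) weight 2/375
  (Y=1, V=1, Z=0, U=1, W=1, X=1) weight 2/375
  (Y=1, V=1, Z=0, U=1, W=2, X=1) weight 2/375
  (Y=1, V=1, Z=0, U=1, W=3, X=1) weight 2/375
  (Y=1, V=1, Z=1, U=0, W=1, X=0) weight 2/375
  (Y=1, V=1, Z=1, U=0, W=2, X=0) weight 2/375
  … 28 more
Group by Z:
  weight(Z=0) = 13/250
  weight(Z=1) = 13/250
Total weight = 13/250 + 13/250 = 13/125
P(Z=0 | obs) = 13/250 / 13/125 = 1/2
P(Z=1 | obs) = 13/250 / 13/125 = 1/2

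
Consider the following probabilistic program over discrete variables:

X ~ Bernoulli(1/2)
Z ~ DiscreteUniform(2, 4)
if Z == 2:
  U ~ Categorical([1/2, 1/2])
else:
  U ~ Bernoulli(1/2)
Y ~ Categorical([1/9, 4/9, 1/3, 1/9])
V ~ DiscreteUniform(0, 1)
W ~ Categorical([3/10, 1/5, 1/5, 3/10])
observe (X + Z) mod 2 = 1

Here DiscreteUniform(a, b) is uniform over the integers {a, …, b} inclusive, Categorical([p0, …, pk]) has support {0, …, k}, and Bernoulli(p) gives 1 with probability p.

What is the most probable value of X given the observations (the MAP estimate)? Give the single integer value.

Enumerate traces; 192 have nonzero weight after conditioning:
  (X=0, Z=3, U=0, Y=0, V=0, W=0) weight 1/720
  (X=0, Z=3, U=0, Y=0, V=0, W=1) weight 1/1080
  (X=0, Z=3, U=0, Y=0, V=0, W=2) weight 1/1080
  (X=0, Z=3, U=0, Y=0, V=0, W=3) weight 1/720
  (X=0, Z=3, U=0, Y=0, V=1, W=0) weight 1/720
  (X=0, Z=3, U=0, Y=0, V=1, W=1) weight 1/1080
  (X=0, Z=3, U=0, Y=0, V=1, W=2) weight 1/1080
  (X=0, Z=3, U=0, Y=0, V=1, W=3) weight 1/720
  (X=1, Z=2, U=0, Y=0, V=0, W=0) weight 1/720
  … 183 more
Group by X:
  weight(X=0) = 1/6
  weight(X=1) = 1/3
Total weight = 1/6 + 1/3 = 1/2
P(X=0 | obs) = 1/6 / 1/2 = 1/3
P(X=1 | obs) = 1/3 / 1/2 = 2/3
argmax = 1

argmax_v P(X = v | obs) = 1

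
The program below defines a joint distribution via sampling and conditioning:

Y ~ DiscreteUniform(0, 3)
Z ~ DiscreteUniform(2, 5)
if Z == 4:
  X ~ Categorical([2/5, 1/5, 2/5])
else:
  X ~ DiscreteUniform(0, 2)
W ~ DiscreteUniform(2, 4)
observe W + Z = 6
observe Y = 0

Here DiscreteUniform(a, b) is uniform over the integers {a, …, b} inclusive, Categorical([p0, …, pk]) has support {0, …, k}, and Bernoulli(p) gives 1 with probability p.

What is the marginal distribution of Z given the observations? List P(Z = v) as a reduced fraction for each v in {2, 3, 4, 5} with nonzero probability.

P(Z=2) = 1/3, P(Z=3) = 1/3, P(Z=4) = 1/3

Enumerate traces; 9 have nonzero weight after conditioning:
  (Y=0, Z=2, X=0, W=4) weight 1/144
  (Y=0, Z=2, X=1, W=4) weight 1/144
  (Y=0, Z=2, X=2, W=4) weight 1/144
  (Y=0, Z=3, X=0, W=3) weight 1/144
  (Y=0, Z=3, X=1, W=3) weight 1/144
  (Y=0, Z=3, X=2, W=3) weight 1/144
  (Y=0, Z=4, X=0, W=2) weight 1/120
  (Y=0, Z=4, X=1, W=2) weight 1/240
  … 1 more
Group by Z:
  weight(Z=2) = 1/48
  weight(Z=3) = 1/48
  weight(Z=4) = 1/48
Total weight = 1/48 + 1/48 + 1/48 = 1/16
P(Z=2 | obs) = 1/48 / 1/16 = 1/3
P(Z=3 | obs) = 1/48 / 1/16 = 1/3
P(Z=4 | obs) = 1/48 / 1/16 = 1/3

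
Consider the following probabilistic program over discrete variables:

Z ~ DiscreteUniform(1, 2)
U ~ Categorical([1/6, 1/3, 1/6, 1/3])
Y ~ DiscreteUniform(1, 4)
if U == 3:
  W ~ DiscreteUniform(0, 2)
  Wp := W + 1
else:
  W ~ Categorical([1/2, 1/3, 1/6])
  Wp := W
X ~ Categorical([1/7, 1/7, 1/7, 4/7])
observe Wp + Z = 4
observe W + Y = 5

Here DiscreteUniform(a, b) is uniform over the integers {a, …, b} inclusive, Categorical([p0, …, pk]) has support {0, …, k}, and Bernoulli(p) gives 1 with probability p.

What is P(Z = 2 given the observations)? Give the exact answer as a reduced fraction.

P(Z = 2 | obs) = 2/3

Enumerate traces; 20 have nonzero weight after conditioning:
  (Z=1, U=3, Y=3, W=2, X=0) weight 1/504
  (Z=1, U=3, Y=3, W=2, X=1) weight 1/504
  (Z=1, U=3, Y=3, W=2, X=2) weight 1/504
  (Z=1, U=3, Y=3, W=2, X=3) weight 1/126
  (Z=2, U=0, Y=3, W=2, X=0) weight 1/2016
  (Z=2, U=0, Y=3, W=2, X=1) weight 1/2016
  (Z=2, U=0, Y=3, W=2, X=2) weight 1/2016
  (Z=2, U=0, Y=3, W=2, X=3) weight 1/504
  … 12 more
Group by Z:
  weight(Z=1) = 1/72
  weight(Z=2) = 1/36
Total weight = 1/72 + 1/36 = 1/24
P(Z=1 | obs) = 1/72 / 1/24 = 1/3
P(Z=2 | obs) = 1/36 / 1/24 = 2/3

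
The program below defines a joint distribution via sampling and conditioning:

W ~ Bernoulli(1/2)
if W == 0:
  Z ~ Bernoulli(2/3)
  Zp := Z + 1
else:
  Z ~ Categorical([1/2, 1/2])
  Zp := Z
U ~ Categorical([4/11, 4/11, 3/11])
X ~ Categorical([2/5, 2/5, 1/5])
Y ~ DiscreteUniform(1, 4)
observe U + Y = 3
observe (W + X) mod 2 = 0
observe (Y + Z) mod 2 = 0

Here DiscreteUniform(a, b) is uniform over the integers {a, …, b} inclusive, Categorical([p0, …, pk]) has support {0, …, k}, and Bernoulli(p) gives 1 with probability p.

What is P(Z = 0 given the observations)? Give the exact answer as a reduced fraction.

Enumerate traces; 9 have nonzero weight after conditioning:
  (W=0, Z=0, U=1, X=0, Y=2) weight 1/165
  (W=0, Z=0, U=1, X=2, Y=2) weight 1/330
  (W=0, Z=1, U=0, X=0, Y=3) weight 2/165
  (W=0, Z=1, U=0, X=2, Y=3) weight 1/165
  (W=0, Z=1, U=2, X=0, Y=1) weight 1/110
  (W=0, Z=1, U=2, X=2, Y=1) weight 1/220
  (W=1, Z=0, U=1, X=1, Y=2) weight 1/110
  (W=1, Z=1, U=0, X=1, Y=3) weight 1/110
  … 1 more
Group by Z:
  weight(Z=0) = 1/55
  weight(Z=1) = 21/440
Total weight = 1/55 + 21/440 = 29/440
P(Z=0 | obs) = 1/55 / 29/440 = 8/29
P(Z=1 | obs) = 21/440 / 29/440 = 21/29

P(Z = 0 | obs) = 8/29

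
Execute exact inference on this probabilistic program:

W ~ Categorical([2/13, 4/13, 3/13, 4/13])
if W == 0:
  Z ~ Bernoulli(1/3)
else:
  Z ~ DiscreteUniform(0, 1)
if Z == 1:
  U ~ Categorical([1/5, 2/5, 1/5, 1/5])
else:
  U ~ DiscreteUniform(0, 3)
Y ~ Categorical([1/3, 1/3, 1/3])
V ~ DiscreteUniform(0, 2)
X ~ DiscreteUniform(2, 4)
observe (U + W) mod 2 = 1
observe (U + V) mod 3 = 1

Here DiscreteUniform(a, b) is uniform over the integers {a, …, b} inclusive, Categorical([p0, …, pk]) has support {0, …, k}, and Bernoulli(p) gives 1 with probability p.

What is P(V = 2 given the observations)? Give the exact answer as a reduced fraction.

Enumerate traces; 144 have nonzero weight after conditioning:
  (W=0, Z=0, U=1, Y=0, V=0, X=2) weight 1/1053
  (W=0, Z=0, U=1, Y=0, V=0, X=3) weight 1/1053
  (W=0, Z=0, U=1, Y=0, V=0, X=4) weight 1/1053
  (W=0, Z=0, U=1, Y=1, V=0, X=2) weight 1/1053
  (W=0, Z=0, U=1, Y=1, V=0, X=3) weight 1/1053
  (W=0, Z=0, U=1, Y=1, V=0, X=4) weight 1/1053
  (W=0, Z=0, U=1, Y=2, V=0, X=2) weight 1/1053
  (W=0, Z=0, U=1, Y=2, V=0, X=3) weight 1/1053
  (W=0, Z=0, U=3, Y=0, V=1, X=2) weight 1/1053
  (W=1, Z=0, U=2, Y=0, V=2, X=2) weight 1/702
  … 134 more
Group by V:
  weight(V=0) = 21/520
  weight(V=1) = 353/4680
  weight(V=2) = 3/65
Total weight = 21/520 + 353/4680 + 3/65 = 379/2340
P(V=0 | obs) = 21/520 / 379/2340 = 189/758
P(V=1 | obs) = 353/4680 / 379/2340 = 353/758
P(V=2 | obs) = 3/65 / 379/2340 = 108/379

P(V = 2 | obs) = 108/379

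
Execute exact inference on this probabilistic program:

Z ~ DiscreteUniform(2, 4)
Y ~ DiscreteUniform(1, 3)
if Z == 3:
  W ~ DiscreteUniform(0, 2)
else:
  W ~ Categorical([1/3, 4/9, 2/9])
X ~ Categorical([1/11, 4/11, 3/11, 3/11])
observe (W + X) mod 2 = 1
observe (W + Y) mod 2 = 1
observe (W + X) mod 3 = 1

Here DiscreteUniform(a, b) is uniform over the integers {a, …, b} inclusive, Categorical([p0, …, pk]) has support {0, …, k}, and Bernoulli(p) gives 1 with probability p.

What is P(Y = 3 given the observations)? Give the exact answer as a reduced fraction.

P(Y = 3 | obs) = 36/83

Enumerate traces; 9 have nonzero weight after conditioning:
  (Z=2, Y=1, W=0, X=1) weight 4/297
  (Z=2, Y=2, W=1, X=0) weight 4/891
  (Z=2, Y=3, W=0, X=1) weight 4/297
  (Z=3, Y=1, W=0, X=1) weight 4/297
  (Z=3, Y=2, W=1, X=0) weight 1/297
  (Z=3, Y=3, W=0, X=1) weight 4/297
  (Z=4, Y=1, W=0, X=1) weight 4/297
  (Z=4, Y=2, W=1, X=0) weight 4/891
  … 1 more
Group by Y:
  weight(Y=1) = 4/99
  weight(Y=2) = 1/81
  weight(Y=3) = 4/99
Total weight = 4/99 + 1/81 + 4/99 = 83/891
P(Y=1 | obs) = 4/99 / 83/891 = 36/83
P(Y=2 | obs) = 1/81 / 83/891 = 11/83
P(Y=3 | obs) = 4/99 / 83/891 = 36/83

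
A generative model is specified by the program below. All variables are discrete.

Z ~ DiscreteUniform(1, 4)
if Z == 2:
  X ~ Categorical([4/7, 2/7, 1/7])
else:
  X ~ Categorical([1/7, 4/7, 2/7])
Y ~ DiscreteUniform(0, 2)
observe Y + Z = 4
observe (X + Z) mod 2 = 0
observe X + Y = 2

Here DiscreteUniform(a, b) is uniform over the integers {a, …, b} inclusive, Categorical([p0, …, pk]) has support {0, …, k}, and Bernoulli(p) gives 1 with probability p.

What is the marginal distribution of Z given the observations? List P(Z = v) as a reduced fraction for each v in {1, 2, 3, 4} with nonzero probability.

P(Z=2) = 2/5, P(Z=3) = 2/5, P(Z=4) = 1/5

Enumerate traces; 3 have nonzero weight after conditioning:
  (Z=2, X=0, Y=2) weight 1/21
  (Z=3, X=1, Y=1) weight 1/21
  (Z=4, X=2, Y=0) weight 1/42
Group by Z:
  weight(Z=2) = 1/21
  weight(Z=3) = 1/21
  weight(Z=4) = 1/42
Total weight = 1/21 + 1/21 + 1/42 = 5/42
P(Z=2 | obs) = 1/21 / 5/42 = 2/5
P(Z=3 | obs) = 1/21 / 5/42 = 2/5
P(Z=4 | obs) = 1/42 / 5/42 = 1/5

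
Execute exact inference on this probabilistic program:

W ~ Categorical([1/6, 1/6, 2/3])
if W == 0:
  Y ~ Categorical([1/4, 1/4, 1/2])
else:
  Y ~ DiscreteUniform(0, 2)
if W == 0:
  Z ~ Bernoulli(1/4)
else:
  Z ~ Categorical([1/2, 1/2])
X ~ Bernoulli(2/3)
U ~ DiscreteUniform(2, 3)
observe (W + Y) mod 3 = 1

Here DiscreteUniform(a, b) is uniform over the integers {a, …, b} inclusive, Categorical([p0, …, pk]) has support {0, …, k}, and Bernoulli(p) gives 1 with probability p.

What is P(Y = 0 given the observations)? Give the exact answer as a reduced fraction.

P(Y = 0 | obs) = 4/23

Enumerate traces; 24 have nonzero weight after conditioning:
  (W=0, Y=1, Z=0, X=0, U=2) weight 1/192
  (W=0, Y=1, Z=0, X=0, U=3) weight 1/192
  (W=0, Y=1, Z=0, X=1, U=2) weight 1/96
  (W=0, Y=1, Z=0, X=1, U=3) weight 1/96
  (W=0, Y=1, Z=1, X=0, U=2) weight 1/576
  (W=0, Y=1, Z=1, X=0, U=3) weight 1/576
  (W=0, Y=1, Z=1, X=1, U=2) weight 1/288
  (W=0, Y=1, Z=1, X=1, U=3) weight 1/288
  (W=1, Y=0, Z=0, X=0, U=2) weight 1/216
  (W=2, Y=2, Z=0, X=0, U=2) weight 1/54
  … 14 more
Group by Y:
  weight(Y=0) = 1/18
  weight(Y=1) = 1/24
  weight(Y=2) = 2/9
Total weight = 1/18 + 1/24 + 2/9 = 23/72
P(Y=0 | obs) = 1/18 / 23/72 = 4/23
P(Y=1 | obs) = 1/24 / 23/72 = 3/23
P(Y=2 | obs) = 2/9 / 23/72 = 16/23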